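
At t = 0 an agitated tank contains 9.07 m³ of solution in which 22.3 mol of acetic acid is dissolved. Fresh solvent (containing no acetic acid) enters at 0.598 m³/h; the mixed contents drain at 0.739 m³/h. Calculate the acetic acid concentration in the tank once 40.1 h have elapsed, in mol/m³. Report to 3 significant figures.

Let m(t) be the amount of acetic acid. Volume: V(t) = V₀ + (Q_in − Q_out) t = 9.07 − 0.14100 t; V(40.1) = 3.4159 m³.
Solute balance: dm/dt = 0 − Q_out C = −Q_out m/V(t).
dm/m = −Q_out dt/(V₀ − 0.14100 t); integrating gives ln(m/m₀) = −(Q_out/(Q_in−Q_out)) ln(V/V₀).
m = m₀ (V₀/V)^(Q_out/(Q_in−Q_out)) = 22.3 × (9.07/3.4159)^(-5.2411) = 0.13351 mol.
C = m/V = 0.13351/3.4159 = 0.039086 mol/m³.

0.0391 mol/m³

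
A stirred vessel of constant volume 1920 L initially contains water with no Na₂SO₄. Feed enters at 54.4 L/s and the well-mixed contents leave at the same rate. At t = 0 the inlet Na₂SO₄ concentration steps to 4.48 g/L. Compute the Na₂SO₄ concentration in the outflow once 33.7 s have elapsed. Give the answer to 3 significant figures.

2.76 g/L

Accumulation = in − out for the solute gives V dC/dt = Q(C_in − C).
Rewrite as dC/dt + C/τ = C_in/τ, τ = V/Q = 35.294 s.
C approaches C_in exponentially: C(t) = C_in + (C₀ − C_in) e^(−t/τ).
C(33.7) = 4.48 + (0 − 4.48)·e^(−33.7/35.294) = 4.48 + (-4.4800)·0.38488 = 2.7558 g/L.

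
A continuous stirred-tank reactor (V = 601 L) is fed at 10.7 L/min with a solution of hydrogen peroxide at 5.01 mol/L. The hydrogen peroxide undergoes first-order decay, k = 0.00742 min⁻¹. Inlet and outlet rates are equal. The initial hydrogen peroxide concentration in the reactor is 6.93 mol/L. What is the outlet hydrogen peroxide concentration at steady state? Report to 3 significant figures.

3.54 mol/L

V dC/dt = Q(C_in − C) − k V C.
At steady state: 0 = Q C_in − (Q + kV) C_ss, so C_ss = Q C_in/(Q + kV).
C_ss = 10.7·5.01/(10.7 + 0.00742·601) = 53.607/15.159 = 3.5362 mol/L.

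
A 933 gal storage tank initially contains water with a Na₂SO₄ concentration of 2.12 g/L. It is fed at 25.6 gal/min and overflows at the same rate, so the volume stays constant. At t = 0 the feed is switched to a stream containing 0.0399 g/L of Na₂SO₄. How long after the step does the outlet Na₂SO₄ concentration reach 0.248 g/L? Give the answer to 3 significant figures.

Species balance: V dC/dt = Q(C_in − C) ⇒ τ = V/Q = 36.445 min.
C(t) = C_in + (C₀ − C_in) e^(−t/τ). Set C = 0.248 and solve for t:
e^(−t/τ) = (C − C_in)/(C₀ − C_in) = (0.248 − 0.0399)/(2.12 − 0.0399) = 0.10004
t = −τ ln(…) = 36.445 × 2.3022 = 83.903 min.

83.9 min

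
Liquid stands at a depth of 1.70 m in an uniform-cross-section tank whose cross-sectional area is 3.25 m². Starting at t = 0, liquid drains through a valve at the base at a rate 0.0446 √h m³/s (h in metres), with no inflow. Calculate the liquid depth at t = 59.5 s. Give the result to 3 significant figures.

A dh/dt = −Q_out = −0.0446 √h.
Separate and integrate: 2(√h − √h₀) = −(0.0446/A) t.
√h = √1.70 − 0.0446·59.5/(2·3.25) = 1.3038 − 0.40826 = 0.89558.
h = 0.89558² = 0.80206 m.

0.802 m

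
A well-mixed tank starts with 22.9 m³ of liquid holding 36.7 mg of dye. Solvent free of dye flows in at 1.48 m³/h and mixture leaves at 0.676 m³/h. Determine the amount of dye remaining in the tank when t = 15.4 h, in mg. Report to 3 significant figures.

Let m(t) be the amount of dye. Volume: V(t) = V₀ + (Q_in − Q_out) t = 22.9 + 0.80400 t; V(15.4) = 35.282 m³.
No dye enters, so dm/dt = −Q_out · (m/V).
dm/m = −Q_out dt/(V₀ + 0.80400 t); integrating gives ln(m/m₀) = −(Q_out/(Q_in−Q_out)) ln(V/V₀).
m = m₀ (V₀/V)^(Q_out/(Q_in−Q_out)) = 36.7 × (22.9/35.282)^(0.84080) = 25.517 mg.

25.5 mg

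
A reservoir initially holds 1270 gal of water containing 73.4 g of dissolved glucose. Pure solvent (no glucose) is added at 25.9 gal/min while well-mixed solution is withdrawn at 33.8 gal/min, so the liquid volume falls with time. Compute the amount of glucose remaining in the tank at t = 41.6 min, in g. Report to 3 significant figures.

Total volume: dV/dt = Q_in − Q_out = -7.9000 gal/min, so V(t) = 1270 − 7.9000 t and V(41.6) = 941.36 gal.
Solute balance: dm/dt = 0 − Q_out C = −Q_out m/V(t).
dm/m = −Q_out dt/(V₀ − 7.9000 t); integrating gives ln(m/m₀) = −(Q_out/(Q_in−Q_out)) ln(V/V₀).
m = m₀ (V₀/V)^(Q_out/(Q_in−Q_out)) = 73.4 × (1270/941.36)^(-4.2785) = 20.384 g.

20.4 g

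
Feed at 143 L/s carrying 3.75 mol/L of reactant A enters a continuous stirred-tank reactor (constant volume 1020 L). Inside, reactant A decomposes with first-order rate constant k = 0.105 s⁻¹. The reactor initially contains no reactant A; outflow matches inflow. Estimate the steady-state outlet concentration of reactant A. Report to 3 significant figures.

Species balance: V dC/dt = Q C_in − Q C − k V C.
At steady state: 0 = Q C_in − (Q + kV) C_ss, so C_ss = Q C_in/(Q + kV).
C_ss = 143·3.75/(143 + 0.105·1020) = 536.25/250.10 = 2.1441 mol/L.

2.14 mol/L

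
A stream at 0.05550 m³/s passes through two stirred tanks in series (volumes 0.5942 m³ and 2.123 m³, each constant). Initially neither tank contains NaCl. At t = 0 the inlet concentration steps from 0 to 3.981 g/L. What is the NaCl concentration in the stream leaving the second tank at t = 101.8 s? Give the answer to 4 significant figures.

Time constants: τᵢ = Vᵢ/Q for each well-mixed tank.
τ₁ = 0.5942/0.05550 = 10.7063 s; τ₂ = 2.123/0.05550 = 38.2523 s.
Solving the cascade with C₁(0)=C₂(0)=0 gives C₂(t) = C_in[1 − (τ₁ e^(−t/τ₁) − τ₂ e^(−t/τ₂))/(τ₁ − τ₂)].
At t = 101.8: e^(−t/τ₁) = 7.42246e-05, e^(−t/τ₂) = 0.0698587.
C₂ = 3.981·[1 − (10.7063·7.42246e-05 − 38.2523·0.0698587)/(-27.5459)] = 3.981·0.903018 = 3.59492 g/L.

3.595 g/L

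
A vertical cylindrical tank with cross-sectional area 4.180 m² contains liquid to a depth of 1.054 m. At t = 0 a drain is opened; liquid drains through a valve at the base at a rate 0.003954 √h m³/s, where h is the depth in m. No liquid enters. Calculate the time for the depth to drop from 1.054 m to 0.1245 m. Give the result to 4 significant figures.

With no inflow, A dh/dt = −0.003954 √h.
Separate and integrate: 2(√h − √h₀) = −(0.003954/A) t.
t = 2A(√h₀ − √h)/0.003954 = 2·4.180·(√1.054 − √0.1245)/0.003954
  = 8.36000 × (1.02665 − 0.352846) / 0.003954 = 1424.62 s.

1425 s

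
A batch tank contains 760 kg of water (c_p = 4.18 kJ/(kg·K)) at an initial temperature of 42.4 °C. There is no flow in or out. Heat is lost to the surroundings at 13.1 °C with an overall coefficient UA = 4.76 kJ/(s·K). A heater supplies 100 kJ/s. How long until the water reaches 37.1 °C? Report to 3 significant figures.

Lumped-capacitance energy balance: M c_p dT/dt = UA(T_amb − T) + Q̇.
τ = M c_p/UA = 667.39 s; T_ss = T_amb + Q̇/UA = 13.1 + 100/4.76 = 34.108 °C.
T(t) = T_ss + (T₀ − T_ss)e^(−t/τ); set T = 37.1:
t = −τ ln[(T − T_ss)/(T₀ − T_ss)] = −667.39 · ln(0.36080) = 680.37 s.

680 s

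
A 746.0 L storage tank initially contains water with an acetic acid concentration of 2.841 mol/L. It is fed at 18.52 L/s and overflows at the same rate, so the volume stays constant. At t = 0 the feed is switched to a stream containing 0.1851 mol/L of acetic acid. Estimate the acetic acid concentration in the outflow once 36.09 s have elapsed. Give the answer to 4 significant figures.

Species balance on the tank: V dC/dt = Q(C_in − C).
So dC/dt = (C_in − C)/τ with τ = V/Q = 746.0/18.52 = 40.2808 s.
Solution: C(t) = C_in + (C₀ − C_in) e^(−t/τ).
C(36.09) = 0.1851 + (2.841 − 0.1851)·e^(−36.09/40.2808) = 0.1851 + (2.65590)·0.408215 = 1.26928 mol/L.

1.269 mol/L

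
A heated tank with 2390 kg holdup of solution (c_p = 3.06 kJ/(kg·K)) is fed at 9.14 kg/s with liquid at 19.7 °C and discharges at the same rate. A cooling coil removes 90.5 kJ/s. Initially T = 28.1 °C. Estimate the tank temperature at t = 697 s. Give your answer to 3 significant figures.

17.3 °C

Unsteady energy balance on the tank contents: M c_p dT/dt = ṁ c_p (T_in − T) − 90.5.
τ = M/ṁ = 261.49 s; T_ss = T_in − Q̇/(ṁ c_p) = 19.7 − 90.5/(9.14·3.06) = 16.464 °C.
Solution: T(t) = T_ss + (T₀ − T_ss) e^(−t/τ).
T(697) = 16.464 + (11.636)·e^(−697/261.49) = 16.464 + (11.636)·0.069564 = 17.274 °C.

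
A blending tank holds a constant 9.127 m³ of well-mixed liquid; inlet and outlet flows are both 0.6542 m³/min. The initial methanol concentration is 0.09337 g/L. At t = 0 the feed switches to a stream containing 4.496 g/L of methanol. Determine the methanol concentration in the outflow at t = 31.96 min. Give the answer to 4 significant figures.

4.051 g/L

Accumulation = in − out for the solute gives V dC/dt = Q(C_in − C).
Time constant τ = V/Q = 9.127/0.6542 = 13.9514 min.
C approaches C_in exponentially: C(t) = C_in + (C₀ − C_in) e^(−t/τ).
C(31.96) = 4.496 + (0.09337 − 4.496)·e^(−31.96/13.9514) = 4.496 + (-4.40263)·0.101184 = 4.05052 g/L.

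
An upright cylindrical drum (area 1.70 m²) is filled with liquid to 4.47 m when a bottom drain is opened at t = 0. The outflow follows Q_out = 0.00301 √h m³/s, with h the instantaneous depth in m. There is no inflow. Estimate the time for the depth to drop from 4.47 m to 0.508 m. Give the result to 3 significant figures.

A dh/dt = −Q_out = −0.00301 √h.
∫ h^(−1/2) dh = −(0.00301/A) ∫ dt, giving 2√h = 2√h₀ − (0.00301/A) t.
t = 2A(√h₀ − √h)/0.00301 = 2·1.70·(√4.47 − √0.508)/0.00301
  = 3.4000 × (2.1142 − 0.71274) / 0.00301 = 1583.1 s.

1580 s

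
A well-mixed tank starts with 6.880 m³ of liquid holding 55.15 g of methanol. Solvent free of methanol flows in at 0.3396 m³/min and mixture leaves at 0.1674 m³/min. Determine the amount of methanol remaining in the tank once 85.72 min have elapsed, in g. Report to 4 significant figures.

Let m(t) be the amount of methanol. Volume: V(t) = V₀ + (Q_in − Q_out) t = 6.880 + 0.172200 t; V(85.72) = 21.6410 m³.
Solute balance: dm/dt = 0 − Q_out C = −Q_out m/V(t).
dm/m = −Q_out dt/(V₀ + 0.172200 t); integrating gives ln(m/m₀) = −(Q_out/(Q_in−Q_out)) ln(V/V₀).
m = m₀ (V₀/V)^(Q_out/(Q_in−Q_out)) = 55.15 × (6.880/21.6410)^(0.972125) = 18.1021 g.

18.10 g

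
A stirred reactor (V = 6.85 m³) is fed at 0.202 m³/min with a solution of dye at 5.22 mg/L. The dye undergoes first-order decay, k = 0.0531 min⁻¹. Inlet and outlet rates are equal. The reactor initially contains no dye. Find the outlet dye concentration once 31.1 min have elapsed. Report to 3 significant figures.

Accumulation = in − out − consumed: V dC/dt = Q C_in − Q C − k V C.
This is linear with rate a = Q/V + k = 0.082589 min⁻¹.
C_ss = Q C_in/(Q + kV) = 1.8638 mg/L; C(t) = C_ss + (C₀ − C_ss) e^(−a t).
C(31.1) = 1.8638 + (-1.8638)·e^(−0.082589·31.1) = 1.8638 + (-1.8638)·0.076649 = 1.7210 mg/L.

1.72 mg/L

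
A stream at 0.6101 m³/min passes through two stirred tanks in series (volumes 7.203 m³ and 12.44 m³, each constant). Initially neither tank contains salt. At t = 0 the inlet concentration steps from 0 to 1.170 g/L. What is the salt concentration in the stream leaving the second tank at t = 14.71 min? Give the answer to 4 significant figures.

0.2821 g/L

Time constants: τᵢ = Vᵢ/Q for each well-mixed tank.
τ₁ = 7.203/0.6101 = 11.8063 min; τ₂ = 12.44/0.6101 = 20.3901 min.
Tank 1: C₁ = C_in(1 − e^(−t/τ₁)). Tank 2 (τ₁ ≠ τ₂): C₂ = C_in[1 − (τ₁ e^(−t/τ₁) − τ₂ e^(−t/τ₂))/(τ₁ − τ₂)].
At t = 14.71: e^(−t/τ₁) = 0.287668, e^(−t/τ₂) = 0.486057.
C₂ = 1.170·[1 − (11.8063·0.287668 − 20.3901·0.486057)/(-8.58384)] = 1.170·0.241076 = 0.282059 g/L.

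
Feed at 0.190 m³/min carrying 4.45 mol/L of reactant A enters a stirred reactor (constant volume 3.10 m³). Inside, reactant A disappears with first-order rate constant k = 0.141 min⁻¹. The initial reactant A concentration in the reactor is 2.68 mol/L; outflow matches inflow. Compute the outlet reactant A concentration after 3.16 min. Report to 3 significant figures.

V dC/dt = Q(C_in − C) − k V C.
This is linear with rate a = Q/V + k = 0.20229 min⁻¹.
C_ss = Q C_in/(Q + kV) = 1.3483 mol/L; C(t) = C_ss + (C₀ − C_ss) e^(−a t).
C(3.16) = 1.3483 + (1.3317)·e^(−0.20229·3.16) = 1.3483 + (1.3317)·0.52769 = 2.0510 mol/L.

2.05 mol/L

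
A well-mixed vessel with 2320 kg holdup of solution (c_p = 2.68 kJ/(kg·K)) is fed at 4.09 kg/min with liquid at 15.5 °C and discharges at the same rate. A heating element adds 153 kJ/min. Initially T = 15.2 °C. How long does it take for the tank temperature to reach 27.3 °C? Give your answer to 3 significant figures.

1070 min

M c_p dT/dt = ṁ c_p (T_in − T) + Q̇.
τ = M/ṁ = 567.24 min; T_ss = T_in + Q̇/(ṁ c_p) = 29.458 °C.
T(t) = T_ss + (T₀ − T_ss) e^(−t/τ). Set T = 27.3:
e^(−t/τ) = (27.3 − 29.458)/(15.2 − 29.458) = 0.15137
t = −567.24 · ln(0.15137) = 1070.9 min.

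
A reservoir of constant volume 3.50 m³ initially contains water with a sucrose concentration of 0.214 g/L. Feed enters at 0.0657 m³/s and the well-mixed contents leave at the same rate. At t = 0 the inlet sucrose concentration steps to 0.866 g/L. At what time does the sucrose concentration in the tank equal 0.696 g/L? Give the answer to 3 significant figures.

71.6 s

Species balance: V dC/dt = Q(C_in − C) ⇒ τ = V/Q = 53.272 s.
C(t) = C_in + (C₀ − C_in) e^(−t/τ). Set C = 0.696 and solve for t:
e^(−t/τ) = (C − C_in)/(C₀ − C_in) = (0.696 − 0.866)/(0.214 − 0.866) = 0.26074
t = −τ ln(…) = 53.272 × 1.3442 = 71.611 s.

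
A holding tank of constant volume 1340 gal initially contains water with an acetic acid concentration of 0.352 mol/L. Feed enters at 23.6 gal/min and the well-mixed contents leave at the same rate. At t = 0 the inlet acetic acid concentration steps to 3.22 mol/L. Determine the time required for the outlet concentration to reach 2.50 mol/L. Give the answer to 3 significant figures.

78.5 min

Species balance on the tank: V dC/dt = Q(C_in − C), so τ = V/Q = 56.780 min.
C(t) = C_in + (C₀ − C_in) e^(−t/τ). Set C = 2.50 and solve for t:
e^(−t/τ) = (C − C_in)/(C₀ − C_in) = (2.50 − 3.22)/(0.352 − 3.22) = 0.25105
t = −τ ln(…) = 56.780 × 1.3821 = 78.476 min.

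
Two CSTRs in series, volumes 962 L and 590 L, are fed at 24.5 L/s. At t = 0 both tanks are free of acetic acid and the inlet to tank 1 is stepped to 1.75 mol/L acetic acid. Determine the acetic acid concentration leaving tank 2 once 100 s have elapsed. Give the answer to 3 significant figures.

Time constants: τᵢ = Vᵢ/Q for each well-mixed tank.
τ₁ = 962/24.5 = 39.265 s; τ₂ = 590/24.5 = 24.082 s.
Solving the cascade with C₁(0)=C₂(0)=0 gives C₂(t) = C_in[1 − (τ₁ e^(−t/τ₁) − τ₂ e^(−t/τ₂))/(τ₁ − τ₂)].
At t = 100: e^(−t/τ₁) = 0.078334, e^(−t/τ₂) = 0.015724.
C₂ = 1.75·[1 − (39.265·0.078334 − 24.082·0.015724)/(15.184)] = 1.75·0.82237 = 1.4391 mol/L.

1.44 mol/L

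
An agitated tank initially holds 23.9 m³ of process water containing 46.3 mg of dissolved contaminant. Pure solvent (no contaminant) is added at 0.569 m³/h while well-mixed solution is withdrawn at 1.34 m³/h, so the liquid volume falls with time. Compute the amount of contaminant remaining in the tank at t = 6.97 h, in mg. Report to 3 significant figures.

29.7 mg

Total volume: dV/dt = Q_in − Q_out = -0.77100 m³/h, so V(t) = 23.9 − 0.77100 t and V(6.97) = 18.526 m³.
No contaminant enters, so dm/dt = −Q_out · (m/V).
dm/m = −Q_out dt/(V₀ − 0.77100 t); integrating gives ln(m/m₀) = −(Q_out/(Q_in−Q_out)) ln(V/V₀).
m = m₀ (V₀/V)^(Q_out/(Q_in−Q_out)) = 46.3 × (23.9/18.526)^(-1.7380) = 29.740 mg.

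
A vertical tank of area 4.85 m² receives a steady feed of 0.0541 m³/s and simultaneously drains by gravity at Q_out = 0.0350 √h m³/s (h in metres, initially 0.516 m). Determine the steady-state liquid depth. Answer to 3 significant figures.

2.39 m

Level balance: A dh/dt = 0.0541 − 0.0350 √h. Setting dh/dt = 0:
Q_in = 0.0350 √h_ss ⇒ √h_ss = 0.0541/0.0350 = 1.5457.
h_ss = 1.5457² = 2.3892 m. (Since h₀ = 0.516 m < h_ss, the level will rise toward this value.)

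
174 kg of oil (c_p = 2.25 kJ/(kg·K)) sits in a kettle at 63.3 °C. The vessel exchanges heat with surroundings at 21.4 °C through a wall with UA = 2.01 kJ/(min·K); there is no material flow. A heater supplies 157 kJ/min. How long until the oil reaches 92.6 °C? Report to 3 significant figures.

Lumped-capacitance energy balance: M c_p dT/dt = UA(T_amb − T) + Q̇.
τ = M c_p/UA = 194.78 min; T_ss = T_amb + Q̇/UA = 21.4 + 157/2.01 = 99.509 °C.
T(t) = T_ss + (T₀ − T_ss)e^(−t/τ); set T = 92.6:
t = −τ ln[(T − T_ss)/(T₀ − T_ss)] = −194.78 · ln(0.19082) = 322.63 min.

323 min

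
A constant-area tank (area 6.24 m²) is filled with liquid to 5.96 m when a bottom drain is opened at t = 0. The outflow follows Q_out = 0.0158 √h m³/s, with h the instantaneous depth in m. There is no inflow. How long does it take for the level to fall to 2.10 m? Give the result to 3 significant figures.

784 s

A dh/dt = −Q_out = −0.0158 √h.
∫ h^(−1/2) dh = −(0.0158/A) ∫ dt, giving 2√h = 2√h₀ − (0.0158/A) t.
t = 2A(√h₀ − √h)/0.0158 = 2·6.24·(√5.96 − √2.10)/0.0158
  = 12.480 × (2.4413 − 1.4491) / 0.0158 = 783.69 s.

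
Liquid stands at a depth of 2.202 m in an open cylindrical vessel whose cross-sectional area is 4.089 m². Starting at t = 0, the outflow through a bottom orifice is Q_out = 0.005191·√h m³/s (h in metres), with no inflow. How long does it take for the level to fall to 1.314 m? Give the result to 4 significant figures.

531.9 s

Accumulation of liquid (constant cross-section A): A dh/dt = −0.005191 √h.
Separate and integrate: 2(√h − √h₀) = −(0.005191/A) t.
t = 2A(√h₀ − √h)/0.005191 = 2·4.089·(√2.202 − √1.314)/0.005191
  = 8.17800 × (1.48391 − 1.14630) / 0.005191 = 531.886 s.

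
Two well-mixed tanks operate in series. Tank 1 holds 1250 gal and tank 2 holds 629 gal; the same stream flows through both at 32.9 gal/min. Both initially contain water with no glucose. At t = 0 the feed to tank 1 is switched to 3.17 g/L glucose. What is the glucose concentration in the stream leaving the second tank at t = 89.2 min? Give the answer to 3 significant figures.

Species balance on tank i: dCᵢ/dt = (Cᵢ₋₁ − Cᵢ)/τᵢ with τᵢ = Vᵢ/Q.
τ₁ = 1250/32.9 = 37.994 min; τ₂ = 629/32.9 = 19.119 min.
Tank 1: C₁ = C_in(1 − e^(−t/τ₁)). Tank 2 (τ₁ ≠ τ₂): C₂ = C_in[1 − (τ₁ e^(−t/τ₁) − τ₂ e^(−t/τ₂))/(τ₁ − τ₂)].
At t = 89.2: e^(−t/τ₁) = 0.095585, e^(−t/τ₂) = 0.0094133.
C₂ = 3.17·[1 − (37.994·0.095585 − 19.119·0.0094133)/(18.875)] = 3.17·0.81713 = 2.5903 g/L.

2.59 g/L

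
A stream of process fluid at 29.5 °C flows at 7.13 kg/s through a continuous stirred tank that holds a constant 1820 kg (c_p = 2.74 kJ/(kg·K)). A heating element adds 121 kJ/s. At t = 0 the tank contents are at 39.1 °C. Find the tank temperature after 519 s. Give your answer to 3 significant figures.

M c_p dT/dt = ṁ c_p (T_in − T) + Q̇.
Rearrange: dT/dt = (T_ss − T)/τ with τ = M/ṁ = 255.26 s and T_ss = T_in + Q̇/(ṁ c_p) = 35.694 °C.
Integrating: T(t) = T_ss + (T₀ − T_ss) e^(−t/τ).
T(519) = 35.694 + (3.4064)·e^(−519/255.26) = 35.694 + (3.4064)·0.13091 = 36.140 °C.

36.1 °C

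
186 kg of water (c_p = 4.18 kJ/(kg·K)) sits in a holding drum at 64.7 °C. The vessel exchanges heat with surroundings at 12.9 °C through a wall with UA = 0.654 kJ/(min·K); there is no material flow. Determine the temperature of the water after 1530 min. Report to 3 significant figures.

27.2 °C

Heat balance on the well-mixed liquid: M c_p dT/dt = −UA(T − T_amb).
dT/dt = (T_ss − T)/τ with T_ss = T_amb = 12.900 °C, τ = M c_p/UA = 186·4.18/0.654 = 1188.8 min.
Solution: T(t) = T_ss + (T₀ − T_ss) e^(−t/τ).
T(1530) = 12.900 + (51.800)·0.27610 = 27.202 °C.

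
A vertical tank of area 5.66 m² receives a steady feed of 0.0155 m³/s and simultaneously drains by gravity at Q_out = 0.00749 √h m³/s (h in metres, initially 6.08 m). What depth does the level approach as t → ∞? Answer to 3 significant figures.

4.28 m

Volume balance on the tank: A dh/dt = Q_in − 0.00749 √h. At steady state dh/dt = 0:
Q_in = 0.00749 √h_ss ⇒ √h_ss = 0.0155/0.00749 = 2.0694.
h_ss = 2.0694² = 4.2825 m. (Since h₀ = 6.08 m > h_ss, the level will fall toward this value.)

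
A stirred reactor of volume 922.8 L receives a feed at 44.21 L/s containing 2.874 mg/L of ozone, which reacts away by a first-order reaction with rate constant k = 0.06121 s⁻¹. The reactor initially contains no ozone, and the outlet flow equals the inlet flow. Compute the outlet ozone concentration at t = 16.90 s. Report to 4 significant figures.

Species balance: V dC/dt = Q C_in − Q C − k V C.
This is linear with rate a = Q/V + k = 0.109119 s⁻¹.
C_ss = Q C_in/(Q + kV) = 1.26183 mg/L; C(t) = C_ss + (C₀ − C_ss) e^(−a t).
C(16.90) = 1.26183 + (-1.26183)·e^(−0.109119·16.90) = 1.26183 + (-1.26183)·0.158167 = 1.06225 mg/L.

1.062 mg/L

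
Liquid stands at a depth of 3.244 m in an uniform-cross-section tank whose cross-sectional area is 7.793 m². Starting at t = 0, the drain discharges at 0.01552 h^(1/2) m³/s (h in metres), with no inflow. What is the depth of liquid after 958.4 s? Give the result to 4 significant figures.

0.7170 m

Mass balance (ρ constant): A dh/dt = −0.01552 √h.
This is separable: 2 d(√h)/dt = −0.01552/A, so √h = √h₀ − (0.01552/(2A)) t.
√h = √3.244 − 0.01552·958.4/(2·7.793) = 1.80111 − 0.954342 = 0.846769.
h = 0.846769² = 0.717018 m.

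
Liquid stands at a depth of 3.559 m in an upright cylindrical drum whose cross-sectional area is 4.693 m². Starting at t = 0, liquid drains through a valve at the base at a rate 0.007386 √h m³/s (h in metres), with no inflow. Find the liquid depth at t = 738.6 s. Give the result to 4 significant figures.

1.704 m

With no inflow, A dh/dt = −0.007386 √h.
Separate and integrate: 2(√h − √h₀) = −(0.007386/A) t.
√h = √3.559 − 0.007386·738.6/(2·4.693) = 1.88653 − 0.581217 = 1.30531.
h = 1.30531² = 1.70385 m.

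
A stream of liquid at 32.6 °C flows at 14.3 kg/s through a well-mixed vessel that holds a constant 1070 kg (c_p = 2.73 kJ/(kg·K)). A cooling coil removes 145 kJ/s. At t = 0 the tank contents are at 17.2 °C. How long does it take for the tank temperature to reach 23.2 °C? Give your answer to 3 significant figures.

Energy balance: M c_p dT/dt = ṁ c_p (T_in − T) − 145.
τ = M/ṁ = 74.825 s; T_ss = T_in − Q̇/(ṁ c_p) = 28.886 °C.
T(t) = T_ss + (T₀ − T_ss) e^(−t/τ). Set T = 23.2:
e^(−t/τ) = (23.2 − 28.886)/(17.2 − 28.886) = 0.48655
t = −74.825 · ln(0.48655) = 53.904 s.

53.9 s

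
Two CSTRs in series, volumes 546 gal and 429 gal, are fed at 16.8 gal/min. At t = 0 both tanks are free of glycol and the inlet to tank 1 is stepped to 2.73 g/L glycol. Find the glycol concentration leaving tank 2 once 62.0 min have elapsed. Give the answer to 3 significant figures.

1.72 g/L

Time constants: τᵢ = Vᵢ/Q for each well-mixed tank.
τ₁ = 546/16.8 = 32.500 min; τ₂ = 429/16.8 = 25.536 min.
Solving the cascade with C₁(0)=C₂(0)=0 gives C₂(t) = C_in[1 − (τ₁ e^(−t/τ₁) − τ₂ e^(−t/τ₂))/(τ₁ − τ₂)].
At t = 62.0: e^(−t/τ₁) = 0.14842, e^(−t/τ₂) = 0.088216.
C₂ = 2.73·[1 − (32.500·0.14842 − 25.536·0.088216)/(6.9643)] = 2.73·0.63082 = 1.7221 g/L.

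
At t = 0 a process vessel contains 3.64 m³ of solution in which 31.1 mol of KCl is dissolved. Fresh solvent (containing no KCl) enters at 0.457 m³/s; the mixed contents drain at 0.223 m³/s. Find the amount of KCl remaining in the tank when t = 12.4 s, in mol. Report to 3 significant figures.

17.8 mol

Let m(t) be the amount of KCl. Volume: V(t) = V₀ + (Q_in − Q_out) t = 3.64 + 0.23400 t; V(12.4) = 6.5416 m³.
No KCl enters, so dm/dt = −Q_out · (m/V).
dm/m = −Q_out dt/(V₀ + 0.23400 t); integrating gives ln(m/m₀) = −(Q_out/(Q_in−Q_out)) ln(V/V₀).
m = m₀ (V₀/V)^(Q_out/(Q_in−Q_out)) = 31.1 × (3.64/6.5416)^(0.95299) = 17.789 mol.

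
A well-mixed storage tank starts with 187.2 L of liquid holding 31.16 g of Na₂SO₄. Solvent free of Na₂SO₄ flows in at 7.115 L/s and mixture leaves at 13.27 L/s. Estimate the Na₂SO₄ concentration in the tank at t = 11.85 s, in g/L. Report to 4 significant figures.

Let m(t) be the amount of Na₂SO₄. Volume: V(t) = V₀ + (Q_in − Q_out) t = 187.2 − 6.15500 t; V(11.85) = 114.263 L.
Species balance (pure solvent in): dm/dt = −Q_out · m/V(t).
Separate: dm/m = −Q_out dt/V(t) ⇒ ln(m/m₀) = −(Q_out/(Q_in−Q_out)) ln(V/V₀).
m = m₀ (V₀/V)^(Q_out/(Q_in−Q_out)) = 31.16 × (187.2/114.263)^(-2.15597) = 10.7488 g.
C = m/V = 10.7488/114.263 = 0.0940703 g/L.

0.09407 g/L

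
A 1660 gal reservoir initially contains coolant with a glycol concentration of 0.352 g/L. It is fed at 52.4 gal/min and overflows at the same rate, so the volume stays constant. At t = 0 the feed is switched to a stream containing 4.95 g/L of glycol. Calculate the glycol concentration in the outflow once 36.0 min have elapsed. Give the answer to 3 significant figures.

Accumulation = in − out for the solute gives V dC/dt = Q(C_in − C).
Rewrite as dC/dt + C/τ = C_in/τ, τ = V/Q = 31.679 min.
This is linear first-order; C(t) = C_in + (C₀ − C_in) e^(−t/τ).
C(36.0) = 4.95 + (0.352 − 4.95)·e^(−36.0/31.679) = 4.95 + (-4.5980)·0.32098 = 3.4741 g/L.

3.47 g/L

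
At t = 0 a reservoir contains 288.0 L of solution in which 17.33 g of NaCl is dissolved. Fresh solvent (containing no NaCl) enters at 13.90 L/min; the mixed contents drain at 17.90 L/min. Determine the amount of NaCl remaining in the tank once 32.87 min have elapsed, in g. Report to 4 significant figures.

Total volume: dV/dt = Q_in − Q_out = -4.00000 L/min, so V(t) = 288.0 − 4.00000 t and V(32.87) = 156.520 L.
Species balance (pure solvent in): dm/dt = −Q_out · m/V(t).
Separate: dm/m = −Q_out dt/V(t) ⇒ ln(m/m₀) = −(Q_out/(Q_in−Q_out)) ln(V/V₀).
m = m₀ (V₀/V)^(Q_out/(Q_in−Q_out)) = 17.33 × (288.0/156.520)^(-4.47500) = 1.13166 g.

1.132 g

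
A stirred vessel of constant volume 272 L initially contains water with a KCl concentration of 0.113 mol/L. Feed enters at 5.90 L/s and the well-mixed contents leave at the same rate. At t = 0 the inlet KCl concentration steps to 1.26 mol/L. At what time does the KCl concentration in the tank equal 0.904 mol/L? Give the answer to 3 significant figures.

53.9 s

Species balance on the tank: V dC/dt = Q(C_in − C), so τ = V/Q = 46.102 s.
C(t) = C_in + (C₀ − C_in) e^(−t/τ). Set C = 0.904 and solve for t:
e^(−t/τ) = (C − C_in)/(C₀ − C_in) = (0.904 − 1.26)/(0.113 − 1.26) = 0.31037
t = −τ ln(…) = 46.102 × 1.1700 = 53.938 s.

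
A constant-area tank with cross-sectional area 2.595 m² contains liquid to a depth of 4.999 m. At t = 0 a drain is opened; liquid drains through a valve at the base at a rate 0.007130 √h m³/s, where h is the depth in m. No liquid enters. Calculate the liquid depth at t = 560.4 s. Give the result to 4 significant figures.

A dh/dt = −Q_out = −0.007130 √h.
Separate and integrate: 2(√h − √h₀) = −(0.007130/A) t.
√h = √4.999 − 0.007130·560.4/(2·2.595) = 2.23584 − 0.769875 = 1.46597.
h = 1.46597² = 2.14907 m.

2.149 m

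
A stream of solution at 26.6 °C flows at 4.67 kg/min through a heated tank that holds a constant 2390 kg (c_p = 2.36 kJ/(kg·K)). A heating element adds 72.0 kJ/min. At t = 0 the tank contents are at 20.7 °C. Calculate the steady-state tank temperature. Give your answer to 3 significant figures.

33.1 °C

M c_p dT/dt = ṁ c_p (T_in − T) + Q̇.
At steady state dT/dt = 0 ⇒ T_ss = T_in + Q̇/(ṁ c_p) = 26.6 + 72.0/(4.67·2.36) = 33.133 °C.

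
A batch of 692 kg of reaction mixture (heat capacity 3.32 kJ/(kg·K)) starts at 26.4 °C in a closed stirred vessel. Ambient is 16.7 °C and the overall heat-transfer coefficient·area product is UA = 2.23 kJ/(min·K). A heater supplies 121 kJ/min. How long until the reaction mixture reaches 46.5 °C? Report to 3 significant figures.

618 min

Unsteady energy balance on the tank contents: M c_p dT/dt = −UA(T − T_amb) + Q̇.
τ = M c_p/UA = 1030.2 min; T_ss = T_amb + Q̇/UA = 16.7 + 121/2.23 = 70.960 °C.
T(t) = T_ss + (T₀ − T_ss)e^(−t/τ); set T = 46.5:
t = −τ ln[(T − T_ss)/(T₀ − T_ss)] = −1030.2 · ln(0.54892) = 617.93 min.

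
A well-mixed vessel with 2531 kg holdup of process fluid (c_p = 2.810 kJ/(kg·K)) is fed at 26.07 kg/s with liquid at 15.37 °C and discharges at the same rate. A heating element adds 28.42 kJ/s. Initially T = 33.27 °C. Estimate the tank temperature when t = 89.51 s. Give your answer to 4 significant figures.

22.72 °C

First-law balance (no shaft work): M c_p dT/dt = ṁ c_p (T_in − T) + 28.42.
Rearrange: dT/dt = (T_ss − T)/τ with τ = M/ṁ = 97.0848 s and T_ss = T_in + Q̇/(ṁ c_p) = 15.7580 °C.
Integrating: T(t) = T_ss + (T₀ − T_ss) e^(−t/τ).
T(89.51) = 15.7580 + (17.5120)·e^(−89.51/97.0848) = 15.7580 + (17.5120)·0.397732 = 22.7230 °C.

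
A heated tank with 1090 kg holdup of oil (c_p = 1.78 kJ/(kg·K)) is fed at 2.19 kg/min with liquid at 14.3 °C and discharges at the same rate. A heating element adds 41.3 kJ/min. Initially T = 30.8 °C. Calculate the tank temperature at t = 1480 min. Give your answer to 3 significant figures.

25.2 °C

M c_p dT/dt = ṁ c_p (T_in − T) + Q̇.
Rearrange: dT/dt = (T_ss − T)/τ with τ = M/ṁ = 497.72 min and T_ss = T_in + Q̇/(ṁ c_p) = 24.895 °C.
This is linear first-order; T(t) = T_ss + (T₀ − T_ss) e^(−t/τ).
T(1480) = 24.895 + (5.9054)·e^(−1480/497.72) = 24.895 + (5.9054)·0.051120 = 25.197 °C.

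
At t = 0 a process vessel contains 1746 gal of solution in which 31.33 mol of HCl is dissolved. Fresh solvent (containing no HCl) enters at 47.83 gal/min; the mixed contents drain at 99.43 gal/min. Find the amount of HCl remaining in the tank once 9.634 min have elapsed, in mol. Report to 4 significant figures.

Total volume: dV/dt = Q_in − Q_out = -51.6000 gal/min, so V(t) = 1746 − 51.6000 t and V(9.634) = 1248.89 gal.
Solute balance: dm/dt = 0 − Q_out C = −Q_out m/V(t).
Separate: dm/m = −Q_out dt/V(t) ⇒ ln(m/m₀) = −(Q_out/(Q_in−Q_out)) ln(V/V₀).
m = m₀ (V₀/V)^(Q_out/(Q_in−Q_out)) = 31.33 × (1746/1248.89)^(-1.92694) = 16.4267 mol.

16.43 mol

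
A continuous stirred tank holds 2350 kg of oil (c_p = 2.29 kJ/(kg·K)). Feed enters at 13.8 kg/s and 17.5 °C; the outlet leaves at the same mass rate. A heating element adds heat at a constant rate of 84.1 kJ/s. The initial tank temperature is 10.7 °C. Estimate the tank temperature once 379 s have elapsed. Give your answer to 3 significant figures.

M c_p dT/dt = ṁ c_p (T_in − T) + Q̇.
τ = M/ṁ = 170.29 s; T_ss = T_in + Q̇/(ṁ c_p) = 17.5 + 84.1/(13.8·2.29) = 20.161 °C.
Solution: T(t) = T_ss + (T₀ − T_ss) e^(−t/τ).
T(379) = 20.161 + (-9.4612)·e^(−379/170.29) = 20.161 + (-9.4612)·0.10800 = 19.139 °C.

19.1 °C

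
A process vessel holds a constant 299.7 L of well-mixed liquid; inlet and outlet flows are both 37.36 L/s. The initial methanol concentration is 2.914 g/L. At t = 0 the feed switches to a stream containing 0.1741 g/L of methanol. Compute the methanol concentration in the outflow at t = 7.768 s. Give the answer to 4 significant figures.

Accumulation = in − out for the solute gives V dC/dt = Q(C_in − C).
Time constant τ = V/Q = 299.7/37.36 = 8.02195 s.
This is linear first-order; C(t) = C_in + (C₀ − C_in) e^(−t/τ).
C(7.768) = 0.1741 + (2.914 − 0.1741)·e^(−7.768/8.02195) = 0.1741 + (2.73990)·0.379712 = 1.21447 g/L.

1.214 g/L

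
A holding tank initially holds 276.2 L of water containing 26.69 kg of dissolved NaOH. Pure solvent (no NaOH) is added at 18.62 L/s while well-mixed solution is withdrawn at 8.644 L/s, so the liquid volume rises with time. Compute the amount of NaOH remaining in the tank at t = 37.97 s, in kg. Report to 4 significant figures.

12.63 kg

Total volume: dV/dt = Q_in − Q_out = 9.97600 L/s, so V(t) = 276.2 + 9.97600 t and V(37.97) = 654.989 L.
No NaOH enters, so dm/dt = −Q_out · (m/V).
Separate: dm/m = −Q_out dt/V(t) ⇒ ln(m/m₀) = −(Q_out/(Q_in−Q_out)) ln(V/V₀).
m = m₀ (V₀/V)^(Q_out/(Q_in−Q_out)) = 26.69 × (276.2/654.989)^(0.866480) = 12.6302 kg.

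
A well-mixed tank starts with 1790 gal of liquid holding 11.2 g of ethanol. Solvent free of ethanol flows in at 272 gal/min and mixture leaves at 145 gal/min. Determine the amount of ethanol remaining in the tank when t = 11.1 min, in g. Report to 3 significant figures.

5.77 g

Total volume: dV/dt = Q_in − Q_out = 127.00 gal/min, so V(t) = 1790 + 127.00 t and V(11.1) = 3199.7 gal.
No ethanol enters, so dm/dt = −Q_out · (m/V).
dm/m = −Q_out dt/(V₀ + 127.00 t); integrating gives ln(m/m₀) = −(Q_out/(Q_in−Q_out)) ln(V/V₀).
m = m₀ (V₀/V)^(Q_out/(Q_in−Q_out)) = 11.2 × (1790/3199.7)^(1.1417) = 5.7704 g.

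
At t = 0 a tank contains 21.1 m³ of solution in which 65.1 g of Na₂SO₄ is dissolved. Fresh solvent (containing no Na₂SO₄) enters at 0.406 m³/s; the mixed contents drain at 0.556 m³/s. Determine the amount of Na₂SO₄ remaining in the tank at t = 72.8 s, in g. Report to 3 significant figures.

4.37 g

Total volume: dV/dt = Q_in − Q_out = -0.15000 m³/s, so V(t) = 21.1 − 0.15000 t and V(72.8) = 10.180 m³.
No Na₂SO₄ enters, so dm/dt = −Q_out · (m/V).
dm/m = −Q_out dt/(V₀ − 0.15000 t); integrating gives ln(m/m₀) = −(Q_out/(Q_in−Q_out)) ln(V/V₀).
m = m₀ (V₀/V)^(Q_out/(Q_in−Q_out)) = 65.1 × (21.1/10.180)^(-3.7067) = 4.3681 g.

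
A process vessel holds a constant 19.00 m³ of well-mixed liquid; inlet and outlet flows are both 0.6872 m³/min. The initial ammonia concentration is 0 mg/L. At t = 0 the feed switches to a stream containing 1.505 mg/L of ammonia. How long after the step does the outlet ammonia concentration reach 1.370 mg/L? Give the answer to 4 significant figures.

66.67 min

Species balance on the tank: V dC/dt = Q(C_in − C), so τ = V/Q = 27.6484 min.
C(t) = C_in + (C₀ − C_in) e^(−t/τ). Set C = 1.370 and solve for t:
e^(−t/τ) = (C − C_in)/(C₀ − C_in) = (1.370 − 1.505)/(0 − 1.505) = 0.0897010
t = −τ ln(…) = 27.6484 × 2.41127 = 66.6679 min.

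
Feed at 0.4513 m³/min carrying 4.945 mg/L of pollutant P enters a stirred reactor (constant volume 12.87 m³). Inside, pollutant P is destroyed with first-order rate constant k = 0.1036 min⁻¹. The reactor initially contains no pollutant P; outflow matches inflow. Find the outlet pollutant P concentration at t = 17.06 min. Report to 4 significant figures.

Species balance: V dC/dt = Q C_in − Q C − k V C.
This is linear with rate a = Q/V + k = 0.138666 min⁻¹.
C_ss = Q C_in/(Q + kV) = 1.25050 mg/L; C(t) = C_ss + (C₀ − C_ss) e^(−a t).
C(17.06) = 1.25050 + (-1.25050)·e^(−0.138666·17.06) = 1.25050 + (-1.25050)·0.0938889 = 1.13309 mg/L.

1.133 mg/L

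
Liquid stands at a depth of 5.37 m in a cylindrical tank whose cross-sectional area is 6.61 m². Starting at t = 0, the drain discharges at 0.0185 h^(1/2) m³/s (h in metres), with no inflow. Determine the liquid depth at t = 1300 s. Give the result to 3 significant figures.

0.248 m

Mass balance (ρ constant): A dh/dt = −0.0185 √h.
∫ h^(−1/2) dh = −(0.0185/A) ∫ dt, giving 2√h = 2√h₀ − (0.0185/A) t.
√h = √5.37 − 0.0185·1300/(2·6.61) = 2.3173 − 1.8192 = 0.49811.
h = 0.49811² = 0.24812 m.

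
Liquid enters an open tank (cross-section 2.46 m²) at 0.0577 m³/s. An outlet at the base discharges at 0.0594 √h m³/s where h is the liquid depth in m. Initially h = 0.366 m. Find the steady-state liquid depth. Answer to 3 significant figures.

0.944 m

Accumulation of liquid (constant cross-section A): A dh/dt = Q_in − 0.0594 √h. At steady state dh/dt = 0:
Q_in = 0.0594 √h_ss ⇒ √h_ss = 0.0577/0.0594 = 0.97138.
h_ss = 0.97138² = 0.94358 m. (Since h₀ = 0.366 m < h_ss, the level will rise toward this value.)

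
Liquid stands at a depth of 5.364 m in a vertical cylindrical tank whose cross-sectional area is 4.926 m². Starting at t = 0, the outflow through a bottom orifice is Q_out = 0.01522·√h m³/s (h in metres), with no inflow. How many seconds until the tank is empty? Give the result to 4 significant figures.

Mass balance (ρ constant): A dh/dt = −0.01522 √h.
∫ h^(−1/2) dh = −(0.01522/A) ∫ dt, giving 2√h = 2√h₀ − (0.01522/A) t.
Set h = 0: 2√h₀ = (0.01522/A) t_empty ⇒ t_empty = 2A√h₀/0.01522.
t_empty = 2·4.926·√5.364/0.01522 = 9.85200·2.31603/0.01522 = 1499.18 s.

1499 s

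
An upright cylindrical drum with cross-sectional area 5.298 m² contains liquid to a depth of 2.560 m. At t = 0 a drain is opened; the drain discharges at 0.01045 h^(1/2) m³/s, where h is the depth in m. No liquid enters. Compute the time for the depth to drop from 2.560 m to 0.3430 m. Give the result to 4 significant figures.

A dh/dt = −Q_out = −0.01045 √h.
∫ h^(−1/2) dh = −(0.01045/A) ∫ dt, giving 2√h = 2√h₀ − (0.01045/A) t.
t = 2A(√h₀ − √h)/0.01045 = 2·5.298·(√2.560 − √0.3430)/0.01045
  = 10.5960 × (1.60000 − 0.585662) / 0.01045 = 1028.51 s.

1029 s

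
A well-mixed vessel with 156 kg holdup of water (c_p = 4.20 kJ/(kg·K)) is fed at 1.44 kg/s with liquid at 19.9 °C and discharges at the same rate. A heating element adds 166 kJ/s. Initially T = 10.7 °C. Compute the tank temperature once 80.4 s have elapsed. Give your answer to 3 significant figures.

Heat balance on the well-mixed liquid: M c_p dT/dt = ṁ c_p (T_in − T) + 166.
τ = M/ṁ = 108.33 s; T_ss = T_in + Q̇/(ṁ c_p) = 19.9 + 166/(1.44·4.20) = 47.347 °C.
Solution: T(t) = T_ss + (T₀ − T_ss) e^(−t/τ).
T(80.4) = 47.347 + (-36.647)·e^(−80.4/108.33) = 47.347 + (-36.647)·0.47609 = 29.900 °C.

29.9 °C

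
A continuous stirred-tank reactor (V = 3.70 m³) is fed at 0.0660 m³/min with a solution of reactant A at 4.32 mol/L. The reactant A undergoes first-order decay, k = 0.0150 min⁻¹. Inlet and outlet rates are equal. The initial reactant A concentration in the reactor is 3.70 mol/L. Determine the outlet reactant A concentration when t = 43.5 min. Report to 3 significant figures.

2.67 mol/L

Accumulation = in − out − consumed: V dC/dt = Q C_in − Q C − k V C.
dC/dt = (Q/V) C_in − (Q/V + k) C; effective rate a = Q/V + k = 0.017838 + 0.0150 = 0.032838 min⁻¹.
C_ss = Q C_in/(Q + kV) = 2.3467 mol/L; C(t) = C_ss + (C₀ − C_ss) e^(−a t).
C(43.5) = 2.3467 + (1.3533)·e^(−0.032838·43.5) = 2.3467 + (1.3533)·0.23968 = 2.6710 mol/L.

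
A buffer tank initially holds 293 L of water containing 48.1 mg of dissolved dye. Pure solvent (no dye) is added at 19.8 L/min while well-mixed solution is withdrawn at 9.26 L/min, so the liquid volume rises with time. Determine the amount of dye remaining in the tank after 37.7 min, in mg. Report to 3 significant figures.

22.7 mg

Let m(t) be the amount of dye. Volume: V(t) = V₀ + (Q_in − Q_out) t = 293 + 10.540 t; V(37.7) = 690.36 L.
Solute balance: dm/dt = 0 − Q_out C = −Q_out m/V(t).
dm/m = −Q_out dt/(V₀ + 10.540 t); integrating gives ln(m/m₀) = −(Q_out/(Q_in−Q_out)) ln(V/V₀).
m = m₀ (V₀/V)^(Q_out/(Q_in−Q_out)) = 48.1 × (293/690.36)^(0.87856) = 22.654 mg.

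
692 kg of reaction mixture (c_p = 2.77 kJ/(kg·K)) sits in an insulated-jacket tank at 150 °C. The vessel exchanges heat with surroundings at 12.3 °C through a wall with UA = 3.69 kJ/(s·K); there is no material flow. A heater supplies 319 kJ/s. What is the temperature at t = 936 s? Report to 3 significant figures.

107 °C

Lumped-capacitance energy balance: M c_p dT/dt = UA(T_amb − T) + Q̇.
dT/dt = (T_ss − T)/τ with T_ss = T_amb + Q̇/UA = 12.3 + 319/3.69 = 98.750 °C, τ = M c_p/UA = 692·2.77/3.69 = 519.47 s.
This is linear first-order; T(t) = T_ss + (T₀ − T_ss) e^(−t/τ).
T(936) = 98.750 + (51.250)·0.16499 = 107.21 °C.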